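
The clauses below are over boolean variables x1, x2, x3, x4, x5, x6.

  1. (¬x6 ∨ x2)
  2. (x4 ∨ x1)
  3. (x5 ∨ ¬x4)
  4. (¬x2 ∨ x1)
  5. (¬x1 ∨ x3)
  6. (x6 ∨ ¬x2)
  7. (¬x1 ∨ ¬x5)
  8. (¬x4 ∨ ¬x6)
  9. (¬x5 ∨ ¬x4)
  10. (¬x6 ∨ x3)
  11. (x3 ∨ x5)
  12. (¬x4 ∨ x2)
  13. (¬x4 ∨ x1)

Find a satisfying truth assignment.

Pure literal: x3 appears only positively; assign x3 = True.
Try x1 = True.
  then x5 is forced to False.
  then x4 is forced to False.
Try x2 = True.
  then x6 is forced to True.

x1 = True, x2 = True, x3 = True, x4 = False, x5 = False, x6 = True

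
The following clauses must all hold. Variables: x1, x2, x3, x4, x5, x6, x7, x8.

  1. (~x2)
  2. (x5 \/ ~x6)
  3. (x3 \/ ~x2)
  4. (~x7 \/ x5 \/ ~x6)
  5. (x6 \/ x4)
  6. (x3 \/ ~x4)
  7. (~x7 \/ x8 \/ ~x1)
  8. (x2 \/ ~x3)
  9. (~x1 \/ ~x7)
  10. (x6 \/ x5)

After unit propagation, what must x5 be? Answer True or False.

True

Unit clause (~x2) sets x2 = False.
(~x3 \/ x2) with x2 = False leaves only ~x3, so x3 = False.
(~x4 \/ x3): since x3 = False, the clause reduces to (~x4). x4 = False.
From (x4 \/ x6) and x4 = False: x6 = True.
(x5 \/ ~x6): since x6 = True, the clause reduces to (x5). x5 = True.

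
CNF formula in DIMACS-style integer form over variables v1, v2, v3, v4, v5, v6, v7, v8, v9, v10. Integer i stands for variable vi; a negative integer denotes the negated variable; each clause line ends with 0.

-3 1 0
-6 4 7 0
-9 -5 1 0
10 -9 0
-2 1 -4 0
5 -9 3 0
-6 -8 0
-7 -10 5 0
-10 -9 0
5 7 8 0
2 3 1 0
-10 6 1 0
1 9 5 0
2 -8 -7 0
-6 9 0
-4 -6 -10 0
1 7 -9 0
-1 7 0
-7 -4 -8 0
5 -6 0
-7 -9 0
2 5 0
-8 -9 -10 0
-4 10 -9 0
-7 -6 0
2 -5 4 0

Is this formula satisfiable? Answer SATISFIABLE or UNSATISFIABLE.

SATISFIABLE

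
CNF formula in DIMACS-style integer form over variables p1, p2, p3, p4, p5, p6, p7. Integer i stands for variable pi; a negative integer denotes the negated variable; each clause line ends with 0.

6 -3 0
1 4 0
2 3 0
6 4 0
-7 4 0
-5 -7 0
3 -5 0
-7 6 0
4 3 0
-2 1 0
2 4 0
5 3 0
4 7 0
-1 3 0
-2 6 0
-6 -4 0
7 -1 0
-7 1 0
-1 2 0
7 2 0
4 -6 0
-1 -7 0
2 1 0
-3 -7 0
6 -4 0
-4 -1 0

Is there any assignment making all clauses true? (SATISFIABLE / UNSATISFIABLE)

p4 = True:
  propagation gives p6=False; an empty clause results — contradiction.
p4 = False:
  propagation gives p1=True, p6=True; an empty clause results — contradiction.
Every branch closes, so no satisfying assignment exists.

UNSATISFIABLE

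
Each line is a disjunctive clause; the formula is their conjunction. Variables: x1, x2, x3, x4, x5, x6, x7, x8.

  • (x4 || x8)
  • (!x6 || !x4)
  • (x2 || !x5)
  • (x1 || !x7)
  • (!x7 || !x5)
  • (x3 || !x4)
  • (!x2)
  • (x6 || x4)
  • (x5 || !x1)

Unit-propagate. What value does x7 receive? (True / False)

Unit clause (!x2) sets x2 = False.
In (!x5 || x2), x2 is now false; !x5 must hold, so x5 = False.
(!x1 || x5): since x5 = False, the clause reduces to (!x1). x1 = False.
In (!x7 || x1), x1 is now false; !x7 must hold, so x7 = False.

False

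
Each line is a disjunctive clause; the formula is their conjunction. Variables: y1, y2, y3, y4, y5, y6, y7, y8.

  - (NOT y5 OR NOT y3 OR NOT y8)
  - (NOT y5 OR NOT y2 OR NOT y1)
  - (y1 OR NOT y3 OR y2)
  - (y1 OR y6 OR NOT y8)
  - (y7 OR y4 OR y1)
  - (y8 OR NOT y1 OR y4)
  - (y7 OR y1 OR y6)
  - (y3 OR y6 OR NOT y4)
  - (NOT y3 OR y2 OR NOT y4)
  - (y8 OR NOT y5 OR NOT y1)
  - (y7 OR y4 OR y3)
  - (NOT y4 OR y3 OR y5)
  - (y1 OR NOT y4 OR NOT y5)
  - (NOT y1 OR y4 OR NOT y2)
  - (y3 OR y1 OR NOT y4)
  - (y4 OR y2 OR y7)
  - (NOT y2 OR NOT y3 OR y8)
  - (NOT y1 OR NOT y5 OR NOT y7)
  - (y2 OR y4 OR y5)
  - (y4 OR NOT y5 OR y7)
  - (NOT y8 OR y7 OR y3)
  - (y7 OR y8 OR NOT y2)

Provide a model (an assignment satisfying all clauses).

y1 = False, y2 = True, y3 = False, y4 = False, y5 = False, y6 = True, y7 = True, y8 = True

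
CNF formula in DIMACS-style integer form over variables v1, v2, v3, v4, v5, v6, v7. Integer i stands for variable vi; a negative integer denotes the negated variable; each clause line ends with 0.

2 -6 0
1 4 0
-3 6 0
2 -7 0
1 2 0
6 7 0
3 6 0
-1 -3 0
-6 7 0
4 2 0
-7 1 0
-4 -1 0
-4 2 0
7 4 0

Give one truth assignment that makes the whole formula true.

v1=T  v2=T  v3=F  v4=F  v5=F  v6=T  v7=T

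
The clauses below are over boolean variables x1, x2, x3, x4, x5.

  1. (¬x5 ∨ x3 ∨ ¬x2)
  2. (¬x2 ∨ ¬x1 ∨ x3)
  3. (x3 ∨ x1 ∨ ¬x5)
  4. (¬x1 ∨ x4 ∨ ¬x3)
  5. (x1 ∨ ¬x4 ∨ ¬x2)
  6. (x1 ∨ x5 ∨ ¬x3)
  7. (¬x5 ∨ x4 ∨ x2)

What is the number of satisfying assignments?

Case analysis on x1 and x3:
  x1=1, x3=1: remaining (x2,x4,x5) ∈ {(0,1,0); (0,1,1); (1,1,0); (1,1,1)} — 4.
  x1=1, x3=0: remaining (x2,x4,x5) ∈ {(0,0,0); (0,1,0); (0,1,1)} — 3.
  x1=0, x3=1: remaining (x2,x4,x5) ∈ {(0,1,1); (1,0,1)} — 2.
  x1=0, x3=0: remaining (x2,x4,x5) ∈ {(0,0,0); (0,1,0); (1,0,0)} — 3.
Total: 4 + 3 + 2 + 3 = 12.

12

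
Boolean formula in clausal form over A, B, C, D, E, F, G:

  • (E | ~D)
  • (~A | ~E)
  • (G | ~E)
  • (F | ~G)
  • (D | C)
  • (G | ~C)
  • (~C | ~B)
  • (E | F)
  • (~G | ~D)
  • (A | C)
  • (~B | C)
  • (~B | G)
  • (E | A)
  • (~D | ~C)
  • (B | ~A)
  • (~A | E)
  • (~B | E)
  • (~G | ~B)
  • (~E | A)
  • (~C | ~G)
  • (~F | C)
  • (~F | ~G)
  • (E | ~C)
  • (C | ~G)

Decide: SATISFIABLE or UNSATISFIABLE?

UNSATISFIABLE

C = True:
  propagation gives G=True; an empty clause results — contradiction.
C = False:
  propagation gives D=True, E=True, A=False; an empty clause results — contradiction.
Every branch closes, so no satisfying assignment exists.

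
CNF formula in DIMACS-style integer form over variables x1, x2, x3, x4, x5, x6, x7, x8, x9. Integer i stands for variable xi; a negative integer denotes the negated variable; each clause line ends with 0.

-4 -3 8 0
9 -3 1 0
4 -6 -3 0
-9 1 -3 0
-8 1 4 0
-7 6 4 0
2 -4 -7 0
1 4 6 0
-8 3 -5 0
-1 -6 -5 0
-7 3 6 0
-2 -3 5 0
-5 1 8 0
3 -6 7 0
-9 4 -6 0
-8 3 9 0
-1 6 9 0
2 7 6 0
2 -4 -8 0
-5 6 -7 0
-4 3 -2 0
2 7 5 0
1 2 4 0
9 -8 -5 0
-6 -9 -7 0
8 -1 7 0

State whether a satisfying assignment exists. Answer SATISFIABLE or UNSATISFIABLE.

SATISFIABLE

Try x1 = True.
Try x2 = True.
Set x3 = True and propagate.
  then x5 is forced to True.
  then x6 is forced to False.
  then x9 is forced to True.
  then x7 is forced to False.
  then x8 is forced to True.
x4 is now unconstrained; take x4 = True.
So x1=True  x2=True  x3=True  x4=True  x5=True  x6=False  x7=False  x8=True  x9=True is a satisfying assignment.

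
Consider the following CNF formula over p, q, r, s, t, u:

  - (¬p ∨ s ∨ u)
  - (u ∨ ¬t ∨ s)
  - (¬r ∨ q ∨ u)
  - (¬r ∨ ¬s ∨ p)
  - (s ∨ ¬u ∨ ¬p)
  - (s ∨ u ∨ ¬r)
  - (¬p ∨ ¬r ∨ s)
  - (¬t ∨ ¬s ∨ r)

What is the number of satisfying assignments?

Case analysis on s and r:
  s=T, r=T: t free; 3 ways for (p,q,u) × 2^1 = 6.
  s=T, r=F: forces t=F; p, q, u free → 2^3 = 8.
  s=F, r=T: remaining (p,q,t,u) ∈ {(F,F,F,T); (F,F,T,T); (F,T,F,T); (F,T,T,T)} — 4.
  s=F, r=F: q free; 3 ways for (p,t,u) × 2^1 = 6.
Total: 6 + 8 + 4 + 6 = 24.

24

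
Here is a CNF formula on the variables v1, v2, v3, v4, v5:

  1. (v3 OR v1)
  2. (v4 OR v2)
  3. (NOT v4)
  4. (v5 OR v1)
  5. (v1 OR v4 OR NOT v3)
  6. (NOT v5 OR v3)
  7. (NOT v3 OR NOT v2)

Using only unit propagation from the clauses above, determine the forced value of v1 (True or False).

True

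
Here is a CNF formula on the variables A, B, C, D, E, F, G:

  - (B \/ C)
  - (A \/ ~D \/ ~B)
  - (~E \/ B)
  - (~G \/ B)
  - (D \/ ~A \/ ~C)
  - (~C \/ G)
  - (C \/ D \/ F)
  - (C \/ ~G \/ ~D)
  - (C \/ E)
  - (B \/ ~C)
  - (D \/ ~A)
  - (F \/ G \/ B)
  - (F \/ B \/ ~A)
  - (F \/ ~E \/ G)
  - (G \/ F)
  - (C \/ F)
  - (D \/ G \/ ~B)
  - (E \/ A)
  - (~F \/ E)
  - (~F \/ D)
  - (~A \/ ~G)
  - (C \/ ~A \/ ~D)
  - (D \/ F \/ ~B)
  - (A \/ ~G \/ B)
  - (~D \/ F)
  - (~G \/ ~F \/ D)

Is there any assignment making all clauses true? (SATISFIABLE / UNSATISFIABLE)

D = True:
  propagation gives F=True, E=True, B=True, A=True; an empty clause results — contradiction.
D = False:
  propagation gives A=False, E=True, B=True, G=True; an empty clause results — contradiction.
Every branch closes, so no satisfying assignment exists.

UNSATISFIABLE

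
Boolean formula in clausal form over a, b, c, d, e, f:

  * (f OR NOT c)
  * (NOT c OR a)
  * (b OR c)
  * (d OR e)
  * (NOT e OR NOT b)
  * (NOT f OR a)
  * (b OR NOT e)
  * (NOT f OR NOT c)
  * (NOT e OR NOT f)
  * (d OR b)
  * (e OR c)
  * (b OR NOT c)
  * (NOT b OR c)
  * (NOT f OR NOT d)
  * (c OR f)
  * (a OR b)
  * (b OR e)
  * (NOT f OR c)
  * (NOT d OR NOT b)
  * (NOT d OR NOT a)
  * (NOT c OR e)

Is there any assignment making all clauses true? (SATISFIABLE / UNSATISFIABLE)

c = True:
  propagation gives f=True; an empty clause results — contradiction.
c = False:
  propagation gives b=True; an empty clause results — contradiction.
Every branch closes, so no satisfying assignment exists.

UNSATISFIABLE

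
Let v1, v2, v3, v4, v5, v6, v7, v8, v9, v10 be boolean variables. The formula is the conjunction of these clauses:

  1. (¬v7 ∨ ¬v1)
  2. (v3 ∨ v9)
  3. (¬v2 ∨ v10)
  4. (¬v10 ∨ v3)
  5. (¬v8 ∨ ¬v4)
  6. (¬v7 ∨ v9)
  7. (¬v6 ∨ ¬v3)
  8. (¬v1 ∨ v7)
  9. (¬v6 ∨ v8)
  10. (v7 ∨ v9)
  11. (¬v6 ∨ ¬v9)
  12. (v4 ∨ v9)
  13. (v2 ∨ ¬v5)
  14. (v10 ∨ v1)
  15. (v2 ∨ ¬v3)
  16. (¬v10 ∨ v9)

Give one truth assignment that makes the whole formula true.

Pure literal: v5 appears only negated; assign v5 = False.
Pure literal: v6 appears only negated; assign v6 = False.
Try v1 = False.
  then v10 is forced to True.
  then v3 is forced to True.
  then v2 is forced to True.
  then v9 is forced to True.
For the remaining variables, v4 = False, v7 = False, v8 = False works.
Every clause has at least one true literal under this assignment.

v1 = False, v2 = True, v3 = True, v4 = False, v5 = False, v6 = False, v7 = False, v8 = False, v9 = True, v10 = True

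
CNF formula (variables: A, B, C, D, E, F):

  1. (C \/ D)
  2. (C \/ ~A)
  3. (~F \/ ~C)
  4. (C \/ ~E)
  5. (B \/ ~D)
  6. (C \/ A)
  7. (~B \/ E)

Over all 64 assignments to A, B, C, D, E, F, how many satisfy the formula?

8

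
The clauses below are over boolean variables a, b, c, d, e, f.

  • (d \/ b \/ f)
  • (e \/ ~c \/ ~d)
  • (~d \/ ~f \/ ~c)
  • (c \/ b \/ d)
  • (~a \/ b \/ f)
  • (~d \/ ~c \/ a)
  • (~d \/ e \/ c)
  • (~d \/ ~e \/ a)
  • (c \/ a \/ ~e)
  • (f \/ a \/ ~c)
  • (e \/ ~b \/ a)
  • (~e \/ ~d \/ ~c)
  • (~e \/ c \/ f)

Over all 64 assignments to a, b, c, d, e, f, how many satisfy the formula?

14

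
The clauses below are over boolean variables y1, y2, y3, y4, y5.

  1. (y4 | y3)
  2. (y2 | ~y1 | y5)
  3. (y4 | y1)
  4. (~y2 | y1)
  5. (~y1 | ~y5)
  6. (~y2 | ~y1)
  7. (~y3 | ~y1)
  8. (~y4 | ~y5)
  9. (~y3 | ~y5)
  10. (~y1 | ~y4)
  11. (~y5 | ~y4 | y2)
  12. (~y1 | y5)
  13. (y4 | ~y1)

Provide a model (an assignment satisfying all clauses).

Set y1 = False and propagate.
  then y4 is forced to True.
  then y2 is forced to False.
  then y5 is forced to False.
y3 is now unconstrained; take y3 = False.
Every clause has at least one true literal under this assignment.

y1=0, y2=0, y3=0, y4=1, y5=0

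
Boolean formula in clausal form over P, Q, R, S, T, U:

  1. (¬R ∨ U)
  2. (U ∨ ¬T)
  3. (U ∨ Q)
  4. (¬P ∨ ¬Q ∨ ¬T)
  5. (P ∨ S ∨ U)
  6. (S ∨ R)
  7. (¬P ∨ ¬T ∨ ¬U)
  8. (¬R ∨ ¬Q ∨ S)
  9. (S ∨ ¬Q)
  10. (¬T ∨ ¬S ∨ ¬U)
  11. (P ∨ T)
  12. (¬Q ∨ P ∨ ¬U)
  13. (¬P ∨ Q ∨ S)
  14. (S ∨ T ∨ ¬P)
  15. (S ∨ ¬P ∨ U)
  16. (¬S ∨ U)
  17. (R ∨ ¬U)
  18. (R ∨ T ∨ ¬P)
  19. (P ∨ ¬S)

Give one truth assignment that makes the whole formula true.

Set P = True and propagate.
For the remaining variables, Q = True, R = True, S = True, T = False, U = True works.

P=True  Q=True  R=True  S=True  T=False  U=True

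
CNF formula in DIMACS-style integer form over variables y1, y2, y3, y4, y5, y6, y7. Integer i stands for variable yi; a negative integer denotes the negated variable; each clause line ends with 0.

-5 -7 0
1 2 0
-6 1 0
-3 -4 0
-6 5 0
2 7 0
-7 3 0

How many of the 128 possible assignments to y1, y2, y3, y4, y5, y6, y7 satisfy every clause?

18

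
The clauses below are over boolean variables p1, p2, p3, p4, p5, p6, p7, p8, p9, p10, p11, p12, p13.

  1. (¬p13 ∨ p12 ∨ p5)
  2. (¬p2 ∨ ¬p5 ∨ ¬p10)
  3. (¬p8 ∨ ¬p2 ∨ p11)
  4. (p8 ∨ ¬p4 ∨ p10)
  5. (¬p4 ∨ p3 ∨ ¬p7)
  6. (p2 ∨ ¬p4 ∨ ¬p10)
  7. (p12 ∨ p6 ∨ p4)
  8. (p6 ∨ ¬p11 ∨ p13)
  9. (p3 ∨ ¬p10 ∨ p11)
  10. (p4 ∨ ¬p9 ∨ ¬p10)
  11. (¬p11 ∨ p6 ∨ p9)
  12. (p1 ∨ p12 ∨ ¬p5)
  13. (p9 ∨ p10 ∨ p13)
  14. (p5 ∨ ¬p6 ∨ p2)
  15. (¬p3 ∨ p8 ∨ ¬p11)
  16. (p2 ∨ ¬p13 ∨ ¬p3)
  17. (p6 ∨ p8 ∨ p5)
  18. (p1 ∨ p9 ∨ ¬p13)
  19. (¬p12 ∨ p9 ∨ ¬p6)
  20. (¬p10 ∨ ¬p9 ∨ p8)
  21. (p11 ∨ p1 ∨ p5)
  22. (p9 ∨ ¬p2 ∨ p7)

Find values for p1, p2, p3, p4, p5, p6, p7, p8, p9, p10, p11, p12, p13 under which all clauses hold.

p1=True, p2=True, p3=False, p4=False, p5=True, p6=True, p7=True, p8=False, p9=True, p10=False, p11=True, p12=True, p13=True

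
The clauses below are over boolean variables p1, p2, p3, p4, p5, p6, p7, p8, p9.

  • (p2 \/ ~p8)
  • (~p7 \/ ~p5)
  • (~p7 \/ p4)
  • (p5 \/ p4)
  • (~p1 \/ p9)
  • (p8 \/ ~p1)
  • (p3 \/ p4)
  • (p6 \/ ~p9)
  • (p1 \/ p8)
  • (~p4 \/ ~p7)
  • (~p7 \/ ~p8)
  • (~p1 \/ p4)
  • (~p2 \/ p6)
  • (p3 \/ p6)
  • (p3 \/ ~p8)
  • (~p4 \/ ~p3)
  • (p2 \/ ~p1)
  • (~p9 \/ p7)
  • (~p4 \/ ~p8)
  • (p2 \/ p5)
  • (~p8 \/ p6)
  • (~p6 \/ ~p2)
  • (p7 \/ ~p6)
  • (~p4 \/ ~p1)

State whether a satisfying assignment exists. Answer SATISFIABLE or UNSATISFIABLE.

p4 = True:
  propagation gives p7=False, p3=False, p6=True; an empty clause results — contradiction.
p4 = False:
  propagation gives p7=False, p5=True, p3=True, p1=False; an empty clause results — contradiction.
Every branch closes, so no satisfying assignment exists.

UNSATISFIABLE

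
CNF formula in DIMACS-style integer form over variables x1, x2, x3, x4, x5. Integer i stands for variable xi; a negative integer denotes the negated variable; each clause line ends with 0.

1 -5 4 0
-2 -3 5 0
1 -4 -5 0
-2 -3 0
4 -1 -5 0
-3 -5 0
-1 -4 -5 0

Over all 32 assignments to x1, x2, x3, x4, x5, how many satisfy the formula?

12

Case analysis on x5 and x1:
  x5=T, x1=T: a clause becomes empty — 0.
  x5=T, x1=F: a clause becomes empty — 0.
  x5=F, x1=T: x4 free; 3 ways for (x2,x3) × 2^1 = 6.
  x5=F, x1=F: x4 free; 3 ways for (x2,x3) × 2^1 = 6.
Total: 0 + 0 + 6 + 6 = 12.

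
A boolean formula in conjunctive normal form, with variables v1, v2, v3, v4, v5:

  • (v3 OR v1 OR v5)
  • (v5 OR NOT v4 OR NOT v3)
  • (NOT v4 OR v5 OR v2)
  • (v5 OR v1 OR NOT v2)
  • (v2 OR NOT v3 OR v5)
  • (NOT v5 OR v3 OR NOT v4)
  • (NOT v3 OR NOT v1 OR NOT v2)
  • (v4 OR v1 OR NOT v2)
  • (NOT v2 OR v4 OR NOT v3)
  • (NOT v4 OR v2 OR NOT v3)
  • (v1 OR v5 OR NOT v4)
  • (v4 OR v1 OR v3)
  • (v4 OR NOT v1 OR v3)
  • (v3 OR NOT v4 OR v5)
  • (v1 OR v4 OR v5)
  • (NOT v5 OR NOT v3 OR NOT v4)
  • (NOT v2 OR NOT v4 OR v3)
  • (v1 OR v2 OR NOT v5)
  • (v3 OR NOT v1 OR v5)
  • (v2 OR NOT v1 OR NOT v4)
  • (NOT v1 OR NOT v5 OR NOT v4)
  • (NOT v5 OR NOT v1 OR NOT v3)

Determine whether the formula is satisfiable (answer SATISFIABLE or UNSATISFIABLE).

UNSATISFIABLE

v4 = True:
  v5 = True:
    propagation gives v3=True; an empty clause results — contradiction.
  v5 = False:
    propagation gives v3=False; an empty clause results — contradiction.
v4 = False:
  v1 = True:
    propagation gives v3=True, v2=False, v5=True; an empty clause results — contradiction.
  v1 = False:
    propagation gives v2=False, v3=True, v5=True; an empty clause results — contradiction.
Every branch closes, so no satisfying assignment exists.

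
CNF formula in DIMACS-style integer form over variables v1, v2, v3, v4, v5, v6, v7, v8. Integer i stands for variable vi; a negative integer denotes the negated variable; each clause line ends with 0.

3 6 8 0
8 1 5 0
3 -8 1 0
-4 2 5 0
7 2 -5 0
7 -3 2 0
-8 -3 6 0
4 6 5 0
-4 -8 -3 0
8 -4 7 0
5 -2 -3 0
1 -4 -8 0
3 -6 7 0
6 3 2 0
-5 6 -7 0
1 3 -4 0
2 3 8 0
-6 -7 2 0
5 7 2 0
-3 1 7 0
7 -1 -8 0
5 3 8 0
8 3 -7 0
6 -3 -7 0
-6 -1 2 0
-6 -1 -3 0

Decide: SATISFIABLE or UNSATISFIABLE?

Try v1 = True.
Set v2 = True and propagate.
Try v3 = False.
For the remaining variables, v4 = True, v5 = False, v6 = True, v7 = True, v8 = True works.
So v1=T  v2=T  v3=F  v4=T  v5=F  v6=T  v7=T  v8=T is a satisfying assignment.

SATISFIABLE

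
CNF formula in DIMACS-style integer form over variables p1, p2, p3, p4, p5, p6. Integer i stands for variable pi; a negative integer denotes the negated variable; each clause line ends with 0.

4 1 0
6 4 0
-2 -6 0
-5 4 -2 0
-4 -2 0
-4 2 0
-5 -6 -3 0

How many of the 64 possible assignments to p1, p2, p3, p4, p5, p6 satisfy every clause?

3

The models are:
  p1=T p2=F p3=F p4=F p5=F p6=T
  p1=T p2=F p3=F p4=F p5=T p6=T
  p1=T p2=F p3=T p4=F p5=F p6=T
That's 3 in total.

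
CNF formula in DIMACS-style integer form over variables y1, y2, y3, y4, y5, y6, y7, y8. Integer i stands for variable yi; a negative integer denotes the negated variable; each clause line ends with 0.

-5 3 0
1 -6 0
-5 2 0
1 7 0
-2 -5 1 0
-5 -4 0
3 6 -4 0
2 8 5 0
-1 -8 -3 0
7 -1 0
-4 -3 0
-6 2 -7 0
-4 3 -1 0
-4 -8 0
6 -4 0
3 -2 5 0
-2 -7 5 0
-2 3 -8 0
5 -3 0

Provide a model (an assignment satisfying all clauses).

y1=1, y2=0, y3=0, y4=0, y5=0, y6=0, y7=1, y8=1

Check each clause:
  1. (~y5 \/ y3) — ~y5 is true.
  2. (y1 \/ ~y6) — y1 is true.
  3. (y2 \/ ~y5) — ~y5 is true.
  4. (y1 \/ y7) — y1 is true.
  5. (~y5 \/ ~y2 \/ y1) — y1 is true.
  6. (~y5 \/ ~y4) — ~y5 is true.
  7. (~y4 \/ y3 \/ y6) — ~y4 is true.
  8. (y5 \/ y8 \/ y2) — y8 is true.
  9. (~y8 \/ ~y1 \/ ~y3) — ~y3 is true.
  10. (y7 \/ ~y1) — y7 is true.
  11. (~y4 \/ ~y3) — ~y4 is true.
  12. (~y6 \/ y2 \/ ~y7) — ~y6 is true.
  13. (~y1 \/ ~y4 \/ y3) — ~y4 is true.
  14. (~y4 \/ ~y8) — ~y4 is true.
  15. (y6 \/ ~y4) — ~y4 is true.
  16. (y3 \/ y5 \/ ~y2) — ~y2 is true.
  17. (~y7 \/ ~y2 \/ y5) — ~y2 is true.
  18. (~y8 \/ y3 \/ ~y2) — ~y2 is true.
  19. (y5 \/ ~y3) — ~y3 is true.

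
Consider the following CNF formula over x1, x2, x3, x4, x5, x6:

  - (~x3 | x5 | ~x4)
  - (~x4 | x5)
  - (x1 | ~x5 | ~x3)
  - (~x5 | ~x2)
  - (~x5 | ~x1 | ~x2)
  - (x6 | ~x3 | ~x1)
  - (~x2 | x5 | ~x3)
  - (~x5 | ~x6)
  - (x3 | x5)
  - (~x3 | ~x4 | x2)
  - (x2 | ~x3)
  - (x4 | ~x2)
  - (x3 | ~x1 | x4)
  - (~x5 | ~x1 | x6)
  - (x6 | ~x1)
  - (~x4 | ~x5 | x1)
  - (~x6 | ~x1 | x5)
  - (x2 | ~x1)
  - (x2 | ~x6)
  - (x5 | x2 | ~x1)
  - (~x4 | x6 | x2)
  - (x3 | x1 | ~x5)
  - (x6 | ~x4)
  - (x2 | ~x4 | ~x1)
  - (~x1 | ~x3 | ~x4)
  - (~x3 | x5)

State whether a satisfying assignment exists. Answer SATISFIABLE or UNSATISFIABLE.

x5 = True:
  propagation gives x2=False, x6=False, x3=False, x1=False; an empty clause results — contradiction.
x5 = False:
  propagation gives x4=False, x3=True; an empty clause results — contradiction.
Every branch closes, so no satisfying assignment exists.

UNSATISFIABLE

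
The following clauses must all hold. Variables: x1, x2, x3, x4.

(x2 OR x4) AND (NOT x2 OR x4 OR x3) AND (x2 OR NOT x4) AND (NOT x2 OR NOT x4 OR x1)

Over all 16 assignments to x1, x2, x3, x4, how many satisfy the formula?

The models are:
  x1=F x2=T x3=T x4=F
  x1=T x2=T x3=F x4=T
  x1=T x2=T x3=T x4=F
  x1=T x2=T x3=T x4=T
Count: 4.

4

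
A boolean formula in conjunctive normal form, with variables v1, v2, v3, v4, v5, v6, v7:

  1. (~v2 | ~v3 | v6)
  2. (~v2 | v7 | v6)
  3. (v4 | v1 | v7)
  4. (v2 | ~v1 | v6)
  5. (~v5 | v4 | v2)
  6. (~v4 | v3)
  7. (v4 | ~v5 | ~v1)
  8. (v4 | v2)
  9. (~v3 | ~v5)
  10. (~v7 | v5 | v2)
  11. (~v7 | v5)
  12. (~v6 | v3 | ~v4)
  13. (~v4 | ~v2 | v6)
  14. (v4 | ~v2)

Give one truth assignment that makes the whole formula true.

Try v1 = True.
Try v2 = False.
  then v6 is forced to True.
  then v4 is forced to True.
  then v3 is forced to True.
  then v5 is forced to False.
  then v7 is forced to False.

v1=T  v2=F  v3=T  v4=T  v5=F  v6=T  v7=F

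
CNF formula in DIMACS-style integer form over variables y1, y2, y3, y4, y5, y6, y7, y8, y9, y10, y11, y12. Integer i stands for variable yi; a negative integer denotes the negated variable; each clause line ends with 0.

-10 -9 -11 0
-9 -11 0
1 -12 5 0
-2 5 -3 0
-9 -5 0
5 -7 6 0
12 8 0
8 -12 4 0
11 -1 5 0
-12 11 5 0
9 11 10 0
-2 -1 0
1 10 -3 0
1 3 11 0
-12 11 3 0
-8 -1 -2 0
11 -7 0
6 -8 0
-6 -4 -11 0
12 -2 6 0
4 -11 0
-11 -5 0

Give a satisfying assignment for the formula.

y7 occurs only negated in the remaining clauses — set y7 = False.
Try y1 = False.
Try y2 = True.
Branch on y3: take y3 = True.
  then y5 is forced to True.
  then y9 is forced to False.
  then y10 is forced to True.
  then y11 is forced to False.
The remaining clauses are satisfied by y4 = False, y6 = True, y8 = True, y12 = True.

y1=F, y2=T, y3=T, y4=F, y5=T, y6=T, y7=F, y8=T, y9=F, y10=T, y11=F, y12=T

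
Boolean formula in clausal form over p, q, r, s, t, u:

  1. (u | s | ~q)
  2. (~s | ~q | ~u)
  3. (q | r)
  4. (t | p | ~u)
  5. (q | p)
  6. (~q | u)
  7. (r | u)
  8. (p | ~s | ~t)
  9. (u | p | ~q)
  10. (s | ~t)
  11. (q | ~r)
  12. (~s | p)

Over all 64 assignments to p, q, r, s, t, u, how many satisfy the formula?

The models are:
  p=1 q=1 r=0 s=0 t=0 u=1
  p=1 q=1 r=1 s=0 t=0 u=1
That's 2 in total.

2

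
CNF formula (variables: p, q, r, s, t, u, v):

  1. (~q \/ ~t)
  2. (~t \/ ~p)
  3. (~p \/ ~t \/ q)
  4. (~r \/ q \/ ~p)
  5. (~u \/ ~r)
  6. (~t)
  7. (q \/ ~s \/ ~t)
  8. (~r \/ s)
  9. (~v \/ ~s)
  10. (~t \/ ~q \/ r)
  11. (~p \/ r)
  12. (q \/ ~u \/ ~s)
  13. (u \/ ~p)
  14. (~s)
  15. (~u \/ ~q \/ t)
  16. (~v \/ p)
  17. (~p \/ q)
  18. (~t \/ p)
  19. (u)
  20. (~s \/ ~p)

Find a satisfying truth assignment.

p=F, q=F, r=F, s=F, t=F, u=T, v=F

Check each clause:
  1. (~t \/ ~q) — ~t is true.
  2. (~t \/ ~p) — ~t is true.
  3. (~p \/ ~t \/ q) — ~t is true.
  4. (~r \/ q \/ ~p) — ~r is true.
  5. (~r \/ ~u) — ~r is true.
  6. (~t) — ~t is true.
  7. (~t \/ q \/ ~s) — ~t is true.
  8. (s \/ ~r) — ~r is true.
  9. (~s \/ ~v) — ~v is true.
  10. (~q \/ ~t \/ r) — ~q is true.
  11. (~p \/ r) — ~p is true.
  12. (~u \/ q \/ ~s) — ~s is true.
  13. (u \/ ~p) — u is true.
  14. (~s) — ~s is true.
  15. (~q \/ t \/ ~u) — ~q is true.
  16. (~v \/ p) — ~v is true.
  17. (~p \/ q) — ~p is true.
  18. (~t \/ p) — ~t is true.
  19. (u) — u is true.
  20. (~p \/ ~s) — ~s is true.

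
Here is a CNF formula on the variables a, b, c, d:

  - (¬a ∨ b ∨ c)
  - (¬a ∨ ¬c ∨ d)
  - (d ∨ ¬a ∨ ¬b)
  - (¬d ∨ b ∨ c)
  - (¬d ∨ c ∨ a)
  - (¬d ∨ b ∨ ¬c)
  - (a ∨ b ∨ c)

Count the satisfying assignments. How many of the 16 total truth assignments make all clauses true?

6

Satisfying assignments:
  a=F b=F c=T d=F
  a=F b=T c=F d=F
  a=F b=T c=T d=F
  a=F b=T c=T d=T
  a=T b=T c=F d=T
  a=T b=T c=T d=T
Count: 6.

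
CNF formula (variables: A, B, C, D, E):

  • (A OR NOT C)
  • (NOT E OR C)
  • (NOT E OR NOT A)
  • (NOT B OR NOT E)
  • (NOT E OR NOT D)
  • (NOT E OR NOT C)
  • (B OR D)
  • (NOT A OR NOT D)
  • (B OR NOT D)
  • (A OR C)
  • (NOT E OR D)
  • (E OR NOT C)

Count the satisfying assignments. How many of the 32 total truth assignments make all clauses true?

1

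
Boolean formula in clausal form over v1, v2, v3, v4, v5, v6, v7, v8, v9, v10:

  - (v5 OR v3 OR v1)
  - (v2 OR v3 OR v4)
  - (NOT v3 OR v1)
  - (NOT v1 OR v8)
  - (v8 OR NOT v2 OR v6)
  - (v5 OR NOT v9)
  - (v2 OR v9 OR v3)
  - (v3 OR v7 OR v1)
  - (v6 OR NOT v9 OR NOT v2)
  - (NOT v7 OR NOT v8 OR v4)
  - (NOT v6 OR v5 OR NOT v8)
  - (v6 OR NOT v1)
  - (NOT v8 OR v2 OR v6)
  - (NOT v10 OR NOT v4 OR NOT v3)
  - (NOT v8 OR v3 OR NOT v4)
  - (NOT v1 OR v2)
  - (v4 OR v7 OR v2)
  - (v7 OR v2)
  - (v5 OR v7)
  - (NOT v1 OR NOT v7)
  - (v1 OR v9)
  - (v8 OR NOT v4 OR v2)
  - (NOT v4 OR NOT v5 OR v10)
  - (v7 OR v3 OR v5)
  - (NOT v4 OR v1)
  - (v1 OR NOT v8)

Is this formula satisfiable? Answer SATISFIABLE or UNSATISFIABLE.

Set v1 = True and propagate.
  then v8 is forced to True.
  then v6 is forced to True.
  then v5 is forced to True.
  then v2 is forced to True.
  then v7 is forced to False.
Set v3 = False and propagate.
  then v4 is forced to False.
v9, v10 are now unconstrained; take v9 = True, v10 = True.
Every clause has at least one true literal under this assignment.
So v1=True, v2=True, v3=False, v4=False, v5=True, v6=True, v7=False, v8=True, v9=True, v10=True is a satisfying assignment.

SATISFIABLE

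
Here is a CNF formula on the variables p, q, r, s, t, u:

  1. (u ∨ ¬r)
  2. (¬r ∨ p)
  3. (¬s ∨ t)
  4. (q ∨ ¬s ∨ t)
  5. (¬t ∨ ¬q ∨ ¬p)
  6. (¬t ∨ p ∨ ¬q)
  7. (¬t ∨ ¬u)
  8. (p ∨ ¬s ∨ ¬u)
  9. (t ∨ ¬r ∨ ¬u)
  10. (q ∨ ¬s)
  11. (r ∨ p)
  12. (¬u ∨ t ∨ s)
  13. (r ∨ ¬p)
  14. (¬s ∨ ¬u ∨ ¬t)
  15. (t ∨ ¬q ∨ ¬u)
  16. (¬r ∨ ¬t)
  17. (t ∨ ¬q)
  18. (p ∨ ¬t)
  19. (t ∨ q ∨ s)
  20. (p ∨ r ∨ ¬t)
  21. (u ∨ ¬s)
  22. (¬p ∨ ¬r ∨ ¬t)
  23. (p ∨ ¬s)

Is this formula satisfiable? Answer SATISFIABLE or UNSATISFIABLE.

UNSATISFIABLE

t = True:
  propagation gives u=False, r=False, p=True; an empty clause results — contradiction.
t = False:
  propagation gives s=False, u=False, r=False, p=True; an empty clause results — contradiction.
Every branch closes, so no satisfying assignment exists.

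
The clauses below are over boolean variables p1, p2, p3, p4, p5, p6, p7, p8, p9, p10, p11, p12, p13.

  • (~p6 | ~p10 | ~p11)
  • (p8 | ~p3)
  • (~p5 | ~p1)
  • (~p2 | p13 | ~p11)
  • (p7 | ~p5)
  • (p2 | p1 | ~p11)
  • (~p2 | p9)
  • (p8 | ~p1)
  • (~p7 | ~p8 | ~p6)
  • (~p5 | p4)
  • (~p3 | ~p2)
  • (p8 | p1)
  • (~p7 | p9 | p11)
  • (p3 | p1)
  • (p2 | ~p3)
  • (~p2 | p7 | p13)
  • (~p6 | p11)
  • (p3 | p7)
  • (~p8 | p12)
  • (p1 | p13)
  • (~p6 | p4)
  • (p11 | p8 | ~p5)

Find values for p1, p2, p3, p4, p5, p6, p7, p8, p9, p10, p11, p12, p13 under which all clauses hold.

p4 occurs only positively in the remaining clauses — set p4 = True.
p5 occurs only negated in the remaining clauses — set p5 = False.
Set p1 = True and propagate.
  then p8 is forced to True.
  then p12 is forced to True.
For the remaining variables, p2 = False, p3 = False, p6 = False, p7 = True, p9 = False, p10 = False, p11 = True, p13 = True works.
Every clause has at least one true literal under this assignment.

p1=T, p2=F, p3=F, p4=T, p5=F, p6=F, p7=T, p8=T, p9=F, p10=F, p11=T, p12=T, p13=T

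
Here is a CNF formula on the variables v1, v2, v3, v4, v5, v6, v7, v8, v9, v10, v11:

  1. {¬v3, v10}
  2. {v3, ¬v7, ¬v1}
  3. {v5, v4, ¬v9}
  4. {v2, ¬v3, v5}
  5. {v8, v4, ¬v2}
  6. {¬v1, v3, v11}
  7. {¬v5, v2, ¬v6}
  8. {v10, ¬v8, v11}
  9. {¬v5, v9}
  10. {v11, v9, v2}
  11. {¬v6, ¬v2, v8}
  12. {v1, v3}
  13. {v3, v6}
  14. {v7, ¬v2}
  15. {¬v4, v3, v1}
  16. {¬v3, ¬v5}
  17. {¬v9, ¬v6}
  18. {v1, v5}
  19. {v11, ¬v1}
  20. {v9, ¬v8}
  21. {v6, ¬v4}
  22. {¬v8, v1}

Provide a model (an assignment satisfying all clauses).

Pure literal: v10 appears only positively; assign v10 = True.
v11 occurs only positively in the remaining clauses — set v11 = True.
Branch on v1: take v1 = True.
Branch on v2: take v2 = False.
For the remaining variables, v3 = False, v4 = True, v5 = False, v6 = True, v7 = False, v8 = False, v9 = False works.
Check each clause:
  1. {v10, ¬v3} — v10 is true.
  2. {¬v1, ¬v7, v3} — ¬v7 is true.
  3. {¬v9, v4, v5} — v4 is true.
  4. {¬v3, v5, v2} — ¬v3 is true.
  5. {v8, ¬v2, v4} — v4 is true.
  6. {v11, v3, ¬v1} — v11 is true.
  7. {¬v5, v2, ¬v6} — ¬v5 is true.
  8. {¬v8, v11, v10} — ¬v8 is true.
  9. {¬v5, v9} — ¬v5 is true.
  10. {v11, v9, v2} — v11 is true.
  11. {¬v6, v8, ¬v2} — ¬v2 is true.
  12. {v1, v3} — v1 is true.
  13. {v6, v3} — v6 is true.
  14. {¬v2, v7} — ¬v2 is true.
  15. {¬v4, v1, v3} — v1 is true.
  16. {¬v5, ¬v3} — ¬v5 is true.
  17. {¬v9, ¬v6} — ¬v9 is true.
  18. {v5, v1} — v1 is true.
  19. {v11, ¬v1} — v11 is true.
  20. {¬v8, v9} — ¬v8 is true.
  21. {v6, ¬v4} — v6 is true.
  22. {v1, ¬v8} — ¬v8 is true.

v1=T  v2=F  v3=F  v4=T  v5=F  v6=T  v7=F  v8=F  v9=F  v10=T  v11=T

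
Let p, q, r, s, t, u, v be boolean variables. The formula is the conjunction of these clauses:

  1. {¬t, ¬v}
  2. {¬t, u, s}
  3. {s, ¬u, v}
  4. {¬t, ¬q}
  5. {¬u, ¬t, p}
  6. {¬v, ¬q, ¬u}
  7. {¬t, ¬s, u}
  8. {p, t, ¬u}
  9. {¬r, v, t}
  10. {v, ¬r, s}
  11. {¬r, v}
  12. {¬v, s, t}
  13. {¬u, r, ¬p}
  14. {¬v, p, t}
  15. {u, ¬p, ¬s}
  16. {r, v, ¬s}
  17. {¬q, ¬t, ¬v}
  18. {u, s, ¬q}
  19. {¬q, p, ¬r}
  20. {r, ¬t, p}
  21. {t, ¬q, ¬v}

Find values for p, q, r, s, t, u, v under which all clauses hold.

p = True, q = False, r = True, s = True, t = False, u = True, v = True

Check each clause:
  1. {¬t, ¬v} — ¬t is true.
  2. {¬t, u, s} — ¬t is true.
  3. {¬u, s, v} — s is true.
  4. {¬q, ¬t} — ¬t is true.
  5. {¬t, p, ¬u} — p is true.
  6. {¬u, ¬v, ¬q} — ¬q is true.
  7. {¬t, u, ¬s} — ¬t is true.
  8. {p, t, ¬u} — p is true.
  9. {v, t, ¬r} — v is true.
  10. {¬r, s, v} — s is true.
  11. {¬r, v} — v is true.
  12. {t, ¬v, s} — s is true.
  13. {¬p, ¬u, r} — r is true.
  14. {t, p, ¬v} — p is true.
  15. {¬s, u, ¬p} — u is true.
  16. {¬s, r, v} — r is true.
  17. {¬v, ¬t, ¬q} — ¬t is true.
  18. {u, s, ¬q} — s is true.
  19. {¬r, p, ¬q} — p is true.
  20. {p, ¬t, r} — p is true.
  21. {t, ¬v, ¬q} — ¬q is true.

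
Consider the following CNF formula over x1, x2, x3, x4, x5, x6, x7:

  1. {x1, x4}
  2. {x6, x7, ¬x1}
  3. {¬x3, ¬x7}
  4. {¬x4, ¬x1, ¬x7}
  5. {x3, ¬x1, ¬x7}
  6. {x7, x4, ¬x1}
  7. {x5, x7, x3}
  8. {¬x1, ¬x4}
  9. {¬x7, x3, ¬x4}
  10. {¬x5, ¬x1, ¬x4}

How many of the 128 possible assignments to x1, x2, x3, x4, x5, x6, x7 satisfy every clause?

Split on x1, then x7.
  x1=1, x7=1: a clause becomes empty — 0.
  x1=1, x7=0: a clause becomes empty — 0.
  x1=0, x7=1: a clause becomes empty — 0.
  x1=0, x7=0: x2, x6 free; 3 ways for (x3,x4,x5) × 2^2 = 12.
Total: 0 + 0 + 0 + 12 = 12.

12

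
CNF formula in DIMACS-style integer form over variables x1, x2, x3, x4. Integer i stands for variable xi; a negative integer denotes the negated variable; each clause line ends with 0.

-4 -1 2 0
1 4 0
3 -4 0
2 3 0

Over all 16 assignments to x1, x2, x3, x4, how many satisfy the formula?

Satisfying assignments:
  x1=0 x2=0 x3=1 x4=1
  x1=0 x2=1 x3=1 x4=1
  x1=1 x2=0 x3=1 x4=0
  x1=1 x2=1 x3=0 x4=0
  x1=1 x2=1 x3=1 x4=0
  x1=1 x2=1 x3=1 x4=1
Count: 6.

6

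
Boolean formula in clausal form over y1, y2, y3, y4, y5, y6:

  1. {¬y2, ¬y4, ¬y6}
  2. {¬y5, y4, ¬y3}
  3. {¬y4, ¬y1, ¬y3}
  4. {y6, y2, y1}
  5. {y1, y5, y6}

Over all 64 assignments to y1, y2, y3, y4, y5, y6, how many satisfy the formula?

Case analysis on y1 and y4:
  y1=T, y4=T: y5 free; 3 ways for (y2,y3,y6) × 2^1 = 6.
  y1=T, y4=F: y2, y6 free; 3 ways for (y3,y5) × 2^2 = 12.
  y1=F, y4=T: y3 free; 3 ways for (y2,y5,y6) × 2^1 = 6.
  y1=F, y4=F: 7 of the 16 assignments to (y2,y3,y5,y6) work.
Total: 6 + 12 + 6 + 7 = 31.

31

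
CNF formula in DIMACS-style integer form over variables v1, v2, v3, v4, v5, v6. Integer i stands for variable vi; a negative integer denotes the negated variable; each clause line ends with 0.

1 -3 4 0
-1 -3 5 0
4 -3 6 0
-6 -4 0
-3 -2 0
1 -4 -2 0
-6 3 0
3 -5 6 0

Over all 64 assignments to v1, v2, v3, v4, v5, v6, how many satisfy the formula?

11

Split on v3, then v4.
  v3=T, v4=T: remaining (v1,v2,v5,v6) ∈ {(F,F,F,F); (F,F,T,F); (T,F,T,F)} — 3.
  v3=T, v4=F: remaining (v1,v2,v5,v6) ∈ {(T,F,T,T)} — 1.
  v3=F, v4=T: remaining (v1,v2,v5,v6) ∈ {(F,F,F,F); (T,F,F,F); (T,T,F,F)} — 3.
  v3=F, v4=F: remaining (v1,v2,v5,v6) ∈ {(F,F,F,F); (F,T,F,F); (T,F,F,F); (T,T,F,F)} — 4.
Total: 3 + 1 + 3 + 4 = 11.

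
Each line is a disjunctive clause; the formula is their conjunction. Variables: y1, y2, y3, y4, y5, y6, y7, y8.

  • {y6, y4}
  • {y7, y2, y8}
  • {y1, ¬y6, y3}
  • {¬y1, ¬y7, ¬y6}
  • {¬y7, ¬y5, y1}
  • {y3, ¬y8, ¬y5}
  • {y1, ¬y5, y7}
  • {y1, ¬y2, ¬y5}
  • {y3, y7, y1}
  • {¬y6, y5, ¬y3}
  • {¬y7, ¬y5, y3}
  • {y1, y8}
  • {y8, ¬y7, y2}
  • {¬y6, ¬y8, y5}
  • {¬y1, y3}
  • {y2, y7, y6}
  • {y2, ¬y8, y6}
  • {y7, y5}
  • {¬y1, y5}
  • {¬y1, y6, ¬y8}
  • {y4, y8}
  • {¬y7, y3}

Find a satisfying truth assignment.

y1=True  y2=True  y3=True  y4=True  y5=True  y6=False  y7=False  y8=False

Check each clause:
  1. {y6, y4} — y4 is true.
  2. {y7, y8, y2} — y2 is true.
  3. {¬y6, y3, y1} — y1 is true.
  4. {¬y6, ¬y7, ¬y1} — ¬y7 is true.
  5. {y1, ¬y7, ¬y5} — y1 is true.
  6. {¬y8, ¬y5, y3} — ¬y8 is true.
  7. {y1, ¬y5, y7} — y1 is true.
  8. {¬y2, y1, ¬y5} — y1 is true.
  9. {y1, y7, y3} — y1 is true.
  10. {¬y3, y5, ¬y6} — ¬y6 is true.
  11. {y3, ¬y7, ¬y5} — ¬y7 is true.
  12. {y8, y1} — y1 is true.
  13. {y8, ¬y7, y2} — ¬y7 is true.
  14. {y5, ¬y6, ¬y8} — ¬y8 is true.
  15. {¬y1, y3} — y3 is true.
  16. {y7, y2, y6} — y2 is true.
  17. {¬y8, y6, y2} — ¬y8 is true.
  18. {y5, y7} — y5 is true.
  19. {y5, ¬y1} — y5 is true.
  20. {¬y1, ¬y8, y6} — ¬y8 is true.
  21. {y4, y8} — y4 is true.
  22. {y3, ¬y7} — ¬y7 is true.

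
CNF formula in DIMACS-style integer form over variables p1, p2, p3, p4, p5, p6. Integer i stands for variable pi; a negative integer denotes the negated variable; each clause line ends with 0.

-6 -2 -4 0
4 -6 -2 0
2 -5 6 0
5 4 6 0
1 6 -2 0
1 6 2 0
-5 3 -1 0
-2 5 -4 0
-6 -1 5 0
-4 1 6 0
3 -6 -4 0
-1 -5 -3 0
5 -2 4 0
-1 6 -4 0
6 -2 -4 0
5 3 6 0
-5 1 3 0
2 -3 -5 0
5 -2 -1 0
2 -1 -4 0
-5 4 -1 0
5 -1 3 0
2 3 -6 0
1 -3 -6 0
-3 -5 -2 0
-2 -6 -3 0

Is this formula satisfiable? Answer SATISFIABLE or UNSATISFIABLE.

p6 = True:
  p5 = True:
    p3 = True:
      propagation gives p1=False; contradiction.
    p3 = False:
      propagation gives p1=False; contradiction.
  p5 = False:
    propagation gives p1=False, p3=False, p4=False, p2=False; an empty clause results — contradiction.
p6 = False:
  p5 = True:
    propagation gives p2=True, p1=True, p3=True; an empty clause results — contradiction.
  p5 = False:
    propagation gives p4=True, p2=False, p1=True; an empty clause results — contradiction.
Every branch closes, so no satisfying assignment exists.

UNSATISFIABLE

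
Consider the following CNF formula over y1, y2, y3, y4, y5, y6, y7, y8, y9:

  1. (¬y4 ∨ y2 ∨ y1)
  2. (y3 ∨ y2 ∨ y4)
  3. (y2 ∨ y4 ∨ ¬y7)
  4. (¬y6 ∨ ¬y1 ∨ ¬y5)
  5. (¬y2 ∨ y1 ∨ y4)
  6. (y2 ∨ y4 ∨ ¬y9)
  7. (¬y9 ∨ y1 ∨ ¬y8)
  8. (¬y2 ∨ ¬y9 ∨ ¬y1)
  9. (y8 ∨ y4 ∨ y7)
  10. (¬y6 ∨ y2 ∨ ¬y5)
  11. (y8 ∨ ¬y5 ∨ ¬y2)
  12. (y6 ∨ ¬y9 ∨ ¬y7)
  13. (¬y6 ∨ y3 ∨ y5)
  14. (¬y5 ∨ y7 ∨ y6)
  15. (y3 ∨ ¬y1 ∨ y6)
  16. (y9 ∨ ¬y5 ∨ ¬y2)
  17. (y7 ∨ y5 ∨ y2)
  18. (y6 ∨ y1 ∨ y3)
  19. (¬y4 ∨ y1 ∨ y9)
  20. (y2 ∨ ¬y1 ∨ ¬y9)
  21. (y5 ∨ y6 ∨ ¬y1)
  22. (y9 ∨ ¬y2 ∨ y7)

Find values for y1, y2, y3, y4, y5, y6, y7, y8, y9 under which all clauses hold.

Pure literal: y3 appears only positively; assign y3 = True.
Set y1 = True and propagate.
Set y2 = True and propagate.
  then y9 is forced to False.
  then y5 is forced to False.
  then y6 is forced to True.
  then y7 is forced to True.
y4, y8 are now unconstrained; take y4 = True, y8 = True.
Check each clause:
  1. (¬y4 ∨ y1 ∨ y2) — y1 is true.
  2. (y2 ∨ y4 ∨ y3) — y2 is true.
  3. (¬y7 ∨ y2 ∨ y4) — y2 is true.
  4. (¬y6 ∨ ¬y5 ∨ ¬y1) — ¬y5 is true.
  5. (¬y2 ∨ y1 ∨ y4) — y1 is true.
  6. (y4 ∨ y2 ∨ ¬y9) — y2 is true.
  7. (¬y9 ∨ y1 ∨ ¬y8) — y1 is true.
  8. (¬y1 ∨ ¬y9 ∨ ¬y2) — ¬y9 is true.
  9. (y4 ∨ y8 ∨ y7) — y8 is true.
  10. (y2 ∨ ¬y6 ∨ ¬y5) — y2 is true.
  11. (¬y2 ∨ y8 ∨ ¬y5) — y8 is true.
  12. (¬y7 ∨ y6 ∨ ¬y9) — y6 is true.
  13. (¬y6 ∨ y3 ∨ y5) — y3 is true.
  14. (y6 ∨ ¬y5 ∨ y7) — ¬y5 is true.
  15. (y3 ∨ ¬y1 ∨ y6) — y3 is true.
  16. (y9 ∨ ¬y2 ∨ ¬y5) — ¬y5 is true.
  17. (y7 ∨ y5 ∨ y2) — y2 is true.
  18. (y3 ∨ y6 ∨ y1) — y1 is true.
  19. (y9 ∨ ¬y4 ∨ y1) — y1 is true.
  20. (¬y1 ∨ ¬y9 ∨ y2) — y2 is true.
  21. (y6 ∨ y5 ∨ ¬y1) — y6 is true.
  22. (¬y2 ∨ y9 ∨ y7) — y7 is true.

y1=1, y2=1, y3=1, y4=1, y5=0, y6=1, y7=1, y8=1, y9=0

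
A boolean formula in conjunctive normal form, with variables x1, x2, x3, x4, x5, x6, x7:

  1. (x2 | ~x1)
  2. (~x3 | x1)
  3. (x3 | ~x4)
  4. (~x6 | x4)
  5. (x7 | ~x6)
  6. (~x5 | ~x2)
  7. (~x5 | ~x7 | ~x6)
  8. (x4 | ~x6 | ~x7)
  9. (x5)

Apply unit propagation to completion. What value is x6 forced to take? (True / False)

False

Unit clause (x5) sets x5 = True.
(~x2 | ~x5): since x5 = True, the clause reduces to (~x2). x2 = False.
In (~x1 | x2), x2 is now false; ~x1 must hold, so x1 = False.
(x1 | ~x3): since x1 = False, the clause reduces to (~x3). x3 = False.
(~x4 | x3): since x3 = False, the clause reduces to (~x4). x4 = False.
(x4 | ~x6): since x4 = False, the clause reduces to (~x6). x6 = False.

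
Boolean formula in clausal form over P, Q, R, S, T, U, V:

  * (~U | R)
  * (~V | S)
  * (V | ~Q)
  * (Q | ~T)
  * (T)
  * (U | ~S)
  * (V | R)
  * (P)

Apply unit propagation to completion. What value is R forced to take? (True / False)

True

Unit clause (T) sets T = True.
(Q | ~T) with T = True leaves only Q, so Q = True.
In (~Q | V), ~Q is now false; V must hold, so V = True.
From (S | ~V) and V = True: S = True.
In (U | ~S), ~S is now false; U must hold, so U = True.
(~U | R): since U = True, the clause reduces to (R). R = True.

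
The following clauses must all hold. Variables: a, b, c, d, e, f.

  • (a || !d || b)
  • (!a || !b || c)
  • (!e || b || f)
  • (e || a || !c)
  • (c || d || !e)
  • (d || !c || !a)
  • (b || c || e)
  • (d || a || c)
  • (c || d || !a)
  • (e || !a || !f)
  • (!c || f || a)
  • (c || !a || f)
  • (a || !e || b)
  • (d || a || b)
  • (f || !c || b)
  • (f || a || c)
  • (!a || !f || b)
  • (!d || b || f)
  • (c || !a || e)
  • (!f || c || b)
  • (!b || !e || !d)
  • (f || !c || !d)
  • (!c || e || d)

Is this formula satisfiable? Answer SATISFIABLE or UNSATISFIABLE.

SATISFIABLE

Branch on a: take a = False.
Set b = True and propagate.
For the remaining variables, c = True, d = False, e = True, f = True works.
Every clause has at least one true literal under this assignment.
So a = False  b = True  c = True  d = False  e = True  f = True is a satisfying assignment.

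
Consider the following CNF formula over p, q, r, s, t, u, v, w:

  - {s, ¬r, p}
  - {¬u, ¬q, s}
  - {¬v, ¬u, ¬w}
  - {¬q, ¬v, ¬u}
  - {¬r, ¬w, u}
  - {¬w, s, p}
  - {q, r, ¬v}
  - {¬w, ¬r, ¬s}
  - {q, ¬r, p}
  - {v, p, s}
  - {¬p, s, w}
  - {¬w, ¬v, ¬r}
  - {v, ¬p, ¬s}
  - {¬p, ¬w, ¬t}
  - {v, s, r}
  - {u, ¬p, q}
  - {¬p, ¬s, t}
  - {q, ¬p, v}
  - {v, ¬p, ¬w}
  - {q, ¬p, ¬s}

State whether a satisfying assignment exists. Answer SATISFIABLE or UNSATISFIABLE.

Try p = False.
Try q = True.
Try r = False.
The remaining clauses are satisfied by s = True, t = False, u = False, v = True, w = True.
So p=0  q=1  r=0  s=1  t=0  u=0  v=1  w=1 is a satisfying assignment.

SATISFIABLE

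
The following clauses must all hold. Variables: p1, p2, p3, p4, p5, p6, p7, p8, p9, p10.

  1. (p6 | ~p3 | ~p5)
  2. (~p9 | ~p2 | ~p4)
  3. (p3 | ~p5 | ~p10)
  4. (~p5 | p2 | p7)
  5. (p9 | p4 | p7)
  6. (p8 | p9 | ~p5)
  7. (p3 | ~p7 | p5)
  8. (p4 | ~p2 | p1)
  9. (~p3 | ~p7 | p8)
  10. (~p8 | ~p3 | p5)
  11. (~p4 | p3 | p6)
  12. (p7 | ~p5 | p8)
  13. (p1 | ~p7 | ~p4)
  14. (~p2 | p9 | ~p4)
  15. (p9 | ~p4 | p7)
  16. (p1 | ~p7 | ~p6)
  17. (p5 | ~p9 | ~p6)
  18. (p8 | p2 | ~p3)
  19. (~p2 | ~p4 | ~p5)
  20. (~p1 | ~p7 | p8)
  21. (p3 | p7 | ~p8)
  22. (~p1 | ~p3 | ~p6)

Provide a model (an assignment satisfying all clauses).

p1 = True, p2 = True, p3 = True, p4 = False, p5 = False, p6 = False, p7 = False, p8 = False, p9 = True, p10 = False

Check each clause:
  1. (~p3 | p6 | ~p5) — ~p5 is true.
  2. (~p9 | ~p4 | ~p2) — ~p4 is true.
  3. (~p5 | ~p10 | p3) — p3 is true.
  4. (~p5 | p2 | p7) — p2 is true.
  5. (p4 | p7 | p9) — p9 is true.
  6. (p9 | ~p5 | p8) — p9 is true.
  7. (~p7 | p5 | p3) — ~p7 is true.
  8. (p1 | ~p2 | p4) — p1 is true.
  9. (p8 | ~p7 | ~p3) — ~p7 is true.
  10. (~p3 | p5 | ~p8) — ~p8 is true.
  11. (~p4 | p6 | p3) — p3 is true.
  12. (p8 | ~p5 | p7) — ~p5 is true.
  13. (~p7 | p1 | ~p4) — ~p7 is true.
  14. (~p2 | ~p4 | p9) — p9 is true.
  15. (p7 | ~p4 | p9) — p9 is true.
  16. (~p7 | ~p6 | p1) — ~p7 is true.
  17. (~p6 | ~p9 | p5) — ~p6 is true.
  18. (~p3 | p2 | p8) — p2 is true.
  19. (~p2 | ~p5 | ~p4) — ~p5 is true.
  20. (p8 | ~p7 | ~p1) — ~p7 is true.
  21. (p3 | ~p8 | p7) — ~p8 is true.
  22. (~p1 | ~p3 | ~p6) — ~p6 is true.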